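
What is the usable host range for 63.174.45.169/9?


Network: 63.128.0.0
Broadcast: 63.255.255.255
First usable = network + 1
Last usable = broadcast - 1
Range: 63.128.0.1 to 63.255.255.254


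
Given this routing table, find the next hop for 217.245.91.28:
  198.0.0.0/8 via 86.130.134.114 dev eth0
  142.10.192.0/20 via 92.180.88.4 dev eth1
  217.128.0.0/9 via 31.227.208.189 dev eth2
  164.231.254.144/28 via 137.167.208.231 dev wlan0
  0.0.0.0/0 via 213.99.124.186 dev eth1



Longest prefix match for 217.245.91.28:
  /8 198.0.0.0: no
  /20 142.10.192.0: no
  /9 217.128.0.0: MATCH
  /28 164.231.254.144: no
  /0 0.0.0.0: MATCH
Selected: next-hop 31.227.208.189 via eth2 (matched /9)


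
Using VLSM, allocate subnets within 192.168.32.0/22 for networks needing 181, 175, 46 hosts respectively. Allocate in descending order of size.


181 hosts -> /24 (254 usable): 192.168.32.0/24
175 hosts -> /24 (254 usable): 192.168.33.0/24
46 hosts -> /26 (62 usable): 192.168.34.0/26
Allocation: 192.168.32.0/24 (181 hosts, 254 usable); 192.168.33.0/24 (175 hosts, 254 usable); 192.168.34.0/26 (46 hosts, 62 usable)


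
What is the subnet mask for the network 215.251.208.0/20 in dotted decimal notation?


/20 means 20 network bits, 12 host bits
Binary: 11111111111111111111000000000000
Mask: 255.255.240.0


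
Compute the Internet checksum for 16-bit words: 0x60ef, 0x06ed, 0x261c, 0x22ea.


Sum all words (with carry folding):
+ 0x60ef = 0x60ef
+ 0x06ed = 0x67dc
+ 0x261c = 0x8df8
+ 0x22ea = 0xb0e2
One's complement: ~0xb0e2
Checksum = 0x4f1d


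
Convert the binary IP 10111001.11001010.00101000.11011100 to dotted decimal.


10111001 = 185
11001010 = 202
00101000 = 40
11011100 = 220
IP: 185.202.40.220


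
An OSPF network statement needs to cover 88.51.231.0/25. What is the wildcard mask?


Subnet mask: 255.255.255.128
Wildcard = 255.255.255.255 - subnet mask
255 - 255 = 0
255 - 255 = 0
255 - 255 = 0
255 - 128 = 127
Wildcard: 0.0.0.127


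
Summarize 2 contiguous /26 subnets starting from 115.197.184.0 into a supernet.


Original prefix: /26
Number of subnets: 2 = 2^1
New prefix = 26 - 1 = 25
Supernet: 115.197.184.0/25


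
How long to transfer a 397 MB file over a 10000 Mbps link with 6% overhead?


Effective throughput = 10000 * (1 - 6/100) = 9400 Mbps
File size in Mb = 397 * 8 = 3176 Mb
Time = 3176 / 9400
Time = 0.3379 seconds


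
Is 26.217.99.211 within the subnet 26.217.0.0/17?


Subnet network: 26.217.0.0
Test IP AND mask: 26.217.0.0
Yes, 26.217.99.211 is in 26.217.0.0/17


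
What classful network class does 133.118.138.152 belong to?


First octet: 133
Binary: 10000101
10xxxxxx -> Class B (128-191)
Class B, default mask 255.255.0.0 (/16)


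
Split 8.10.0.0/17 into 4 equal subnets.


New prefix = 17 + 2 = 19
Each subnet has 8192 addresses
  8.10.0.0/19
  8.10.32.0/19
  8.10.64.0/19
  8.10.96.0/19
Subnets: 8.10.0.0/19, 8.10.32.0/19, 8.10.64.0/19, 8.10.96.0/19


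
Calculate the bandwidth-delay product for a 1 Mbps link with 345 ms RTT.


BDP = bandwidth * RTT
= 1 Mbps * 345 ms
= 1 * 1e6 * 345 / 1000 bits
= 345000 bits
= 43125 bytes
= 42.1143 KB
BDP = 345000 bits (43125 bytes)


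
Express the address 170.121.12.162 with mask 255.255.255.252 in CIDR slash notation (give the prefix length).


Binary: 11111111.11111111.11111111.11111100
Count leading 1s
Prefix: /30


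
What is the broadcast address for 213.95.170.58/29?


Network: 213.95.170.56/29
Host bits = 3
Set all host bits to 1:
Broadcast: 213.95.170.63


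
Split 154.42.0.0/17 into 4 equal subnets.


New prefix = 17 + 2 = 19
Each subnet has 8192 addresses
  154.42.0.0/19
  154.42.32.0/19
  154.42.64.0/19
  154.42.96.0/19
Subnets: 154.42.0.0/19, 154.42.32.0/19, 154.42.64.0/19, 154.42.96.0/19


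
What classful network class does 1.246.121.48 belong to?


First octet: 1
Binary: 00000001
0xxxxxxx -> Class A (1-126)
Class A, default mask 255.0.0.0 (/8)


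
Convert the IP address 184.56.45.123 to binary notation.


184 = 10111000
56 = 00111000
45 = 00101101
123 = 01111011
Binary: 10111000.00111000.00101101.01111011


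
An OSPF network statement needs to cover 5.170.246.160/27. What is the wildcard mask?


Subnet mask: 255.255.255.224
Wildcard = 255.255.255.255 - subnet mask
255 - 255 = 0
255 - 255 = 0
255 - 255 = 0
255 - 224 = 31
Wildcard: 0.0.0.31


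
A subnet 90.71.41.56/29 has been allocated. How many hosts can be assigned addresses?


Host bits = 32 - 29 = 3
Total addresses = 2^3 = 8
Usable = total - 2 (network and broadcast)
Usable hosts: 6


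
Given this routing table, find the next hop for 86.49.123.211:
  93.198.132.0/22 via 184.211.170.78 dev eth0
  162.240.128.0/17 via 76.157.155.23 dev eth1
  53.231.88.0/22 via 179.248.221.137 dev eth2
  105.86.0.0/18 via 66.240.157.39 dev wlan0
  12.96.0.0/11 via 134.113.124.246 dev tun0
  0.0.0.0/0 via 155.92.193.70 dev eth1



Longest prefix match for 86.49.123.211:
  /22 93.198.132.0: no
  /17 162.240.128.0: no
  /22 53.231.88.0: no
  /18 105.86.0.0: no
  /11 12.96.0.0: no
  /0 0.0.0.0: MATCH
Selected: next-hop 155.92.193.70 via eth1 (matched /0)


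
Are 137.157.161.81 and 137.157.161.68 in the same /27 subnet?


Mask: 255.255.255.224
137.157.161.81 AND mask = 137.157.161.64
137.157.161.68 AND mask = 137.157.161.64
Yes, same subnet (137.157.161.64)


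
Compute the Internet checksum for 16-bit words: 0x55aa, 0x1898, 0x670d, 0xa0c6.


Sum all words (with carry folding):
+ 0x55aa = 0x55aa
+ 0x1898 = 0x6e42
+ 0x670d = 0xd54f
+ 0xa0c6 = 0x7616
One's complement: ~0x7616
Checksum = 0x89e9


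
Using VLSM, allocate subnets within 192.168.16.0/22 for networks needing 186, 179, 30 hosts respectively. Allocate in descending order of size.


186 hosts -> /24 (254 usable): 192.168.16.0/24
179 hosts -> /24 (254 usable): 192.168.17.0/24
30 hosts -> /27 (30 usable): 192.168.18.0/27
Allocation: 192.168.16.0/24 (186 hosts, 254 usable); 192.168.17.0/24 (179 hosts, 254 usable); 192.168.18.0/27 (30 hosts, 30 usable)


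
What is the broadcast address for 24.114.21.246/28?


Network: 24.114.21.240/28
Host bits = 4
Set all host bits to 1:
Broadcast: 24.114.21.255


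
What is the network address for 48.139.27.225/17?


IP:   00110000.10001011.00011011.11100001
Mask: 11111111.11111111.10000000.00000000
AND operation:
Net:  00110000.10001011.00000000.00000000
Network: 48.139.0.0/17


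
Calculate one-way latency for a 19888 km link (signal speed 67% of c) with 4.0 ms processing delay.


Speed = 0.67 * 3e5 km/s = 201000 km/s
Propagation delay = 19888 / 201000 = 0.0989 s = 98.9453 ms
Processing delay = 4.0 ms
Total one-way latency = 102.9453 ms


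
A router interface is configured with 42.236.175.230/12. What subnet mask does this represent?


/12 means 12 network bits, 20 host bits
Binary: 11111111111100000000000000000000
Mask: 255.240.0.0


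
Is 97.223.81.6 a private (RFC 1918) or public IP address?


RFC 1918 private ranges:
  10.0.0.0/8 (10.0.0.0 - 10.255.255.255)
  172.16.0.0/12 (172.16.0.0 - 172.31.255.255)
  192.168.0.0/16 (192.168.0.0 - 192.168.255.255)
Public (not in any RFC 1918 range)


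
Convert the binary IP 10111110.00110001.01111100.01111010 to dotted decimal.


10111110 = 190
00110001 = 49
01111100 = 124
01111010 = 122
IP: 190.49.124.122


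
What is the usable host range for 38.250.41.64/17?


Network: 38.250.0.0
Broadcast: 38.250.127.255
First usable = network + 1
Last usable = broadcast - 1
Range: 38.250.0.1 to 38.250.127.254


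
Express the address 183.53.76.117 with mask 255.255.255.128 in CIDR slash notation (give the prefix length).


Binary: 11111111.11111111.11111111.10000000
Count leading 1s
Prefix: /25


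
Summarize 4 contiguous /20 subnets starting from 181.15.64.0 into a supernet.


Original prefix: /20
Number of subnets: 4 = 2^2
New prefix = 20 - 2 = 18
Supernet: 181.15.64.0/18


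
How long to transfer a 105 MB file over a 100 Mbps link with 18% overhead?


Effective throughput = 100 * (1 - 18/100) = 82 Mbps
File size in Mb = 105 * 8 = 840 Mb
Time = 840 / 82
Time = 10.2439 seconds


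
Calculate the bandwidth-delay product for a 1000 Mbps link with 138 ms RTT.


BDP = bandwidth * RTT
= 1000 Mbps * 138 ms
= 1000 * 1e6 * 138 / 1000 bits
= 138000000 bits
= 17250000 bytes
= 16845.7031 KB
BDP = 138000000 bits (17250000 bytes)


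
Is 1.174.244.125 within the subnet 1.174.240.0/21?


Subnet network: 1.174.240.0
Test IP AND mask: 1.174.240.0
Yes, 1.174.244.125 is in 1.174.240.0/21


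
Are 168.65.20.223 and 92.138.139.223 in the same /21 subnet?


Mask: 255.255.248.0
168.65.20.223 AND mask = 168.65.16.0
92.138.139.223 AND mask = 92.138.136.0
No, different subnets (168.65.16.0 vs 92.138.136.0)


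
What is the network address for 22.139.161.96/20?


IP:   00010110.10001011.10100001.01100000
Mask: 11111111.11111111.11110000.00000000
AND operation:
Net:  00010110.10001011.10100000.00000000
Network: 22.139.160.0/20


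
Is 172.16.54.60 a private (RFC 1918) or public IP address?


RFC 1918 private ranges:
  10.0.0.0/8 (10.0.0.0 - 10.255.255.255)
  172.16.0.0/12 (172.16.0.0 - 172.31.255.255)
  192.168.0.0/16 (192.168.0.0 - 192.168.255.255)
Private (in 172.16.0.0/12)


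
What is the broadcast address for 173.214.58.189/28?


Network: 173.214.58.176/28
Host bits = 4
Set all host bits to 1:
Broadcast: 173.214.58.191


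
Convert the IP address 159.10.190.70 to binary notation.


159 = 10011111
10 = 00001010
190 = 10111110
70 = 01000110
Binary: 10011111.00001010.10111110.01000110


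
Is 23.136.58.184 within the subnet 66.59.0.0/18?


Subnet network: 66.59.0.0
Test IP AND mask: 23.136.0.0
No, 23.136.58.184 is not in 66.59.0.0/18


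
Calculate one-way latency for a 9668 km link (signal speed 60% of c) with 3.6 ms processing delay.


Speed = 0.6 * 3e5 km/s = 180000 km/s
Propagation delay = 9668 / 180000 = 0.0537 s = 53.7111 ms
Processing delay = 3.6 ms
Total one-way latency = 57.3111 ms


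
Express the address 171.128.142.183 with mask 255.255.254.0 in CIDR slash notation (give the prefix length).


Binary: 11111111.11111111.11111110.00000000
Count leading 1s
Prefix: /23


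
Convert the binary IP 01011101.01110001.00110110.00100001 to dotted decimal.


01011101 = 93
01110001 = 113
00110110 = 54
00100001 = 33
IP: 93.113.54.33


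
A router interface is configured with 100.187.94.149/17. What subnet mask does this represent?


/17 means 17 network bits, 15 host bits
Binary: 11111111111111111000000000000000
Mask: 255.255.128.0


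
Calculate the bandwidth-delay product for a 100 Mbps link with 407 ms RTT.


BDP = bandwidth * RTT
= 100 Mbps * 407 ms
= 100 * 1e6 * 407 / 1000 bits
= 40700000 bits
= 5087500 bytes
= 4968.2617 KB
BDP = 40700000 bits (5087500 bytes)


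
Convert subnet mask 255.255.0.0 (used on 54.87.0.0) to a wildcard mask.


Subnet mask: 255.255.0.0
Wildcard = 255.255.255.255 - subnet mask
255 - 255 = 0
255 - 255 = 0
255 - 0 = 255
255 - 0 = 255
Wildcard: 0.0.255.255


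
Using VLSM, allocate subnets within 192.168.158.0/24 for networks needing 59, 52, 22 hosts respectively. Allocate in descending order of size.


59 hosts -> /26 (62 usable): 192.168.158.0/26
52 hosts -> /26 (62 usable): 192.168.158.64/26
22 hosts -> /27 (30 usable): 192.168.158.128/27
Allocation: 192.168.158.0/26 (59 hosts, 62 usable); 192.168.158.64/26 (52 hosts, 62 usable); 192.168.158.128/27 (22 hosts, 30 usable)


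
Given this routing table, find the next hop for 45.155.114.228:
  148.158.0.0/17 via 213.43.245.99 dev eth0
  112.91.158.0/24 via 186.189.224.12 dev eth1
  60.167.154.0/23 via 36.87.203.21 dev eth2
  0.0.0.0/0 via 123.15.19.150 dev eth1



Longest prefix match for 45.155.114.228:
  /17 148.158.0.0: no
  /24 112.91.158.0: no
  /23 60.167.154.0: no
  /0 0.0.0.0: MATCH
Selected: next-hop 123.15.19.150 via eth1 (matched /0)


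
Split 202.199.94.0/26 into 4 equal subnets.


New prefix = 26 + 2 = 28
Each subnet has 16 addresses
  202.199.94.0/28
  202.199.94.16/28
  202.199.94.32/28
  202.199.94.48/28
Subnets: 202.199.94.0/28, 202.199.94.16/28, 202.199.94.32/28, 202.199.94.48/28


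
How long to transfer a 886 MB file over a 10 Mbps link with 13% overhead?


Effective throughput = 10 * (1 - 13/100) = 8.7 Mbps
File size in Mb = 886 * 8 = 7088 Mb
Time = 7088 / 8.7
Time = 814.7126 seconds


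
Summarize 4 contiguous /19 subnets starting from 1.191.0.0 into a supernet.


Original prefix: /19
Number of subnets: 4 = 2^2
New prefix = 19 - 2 = 17
Supernet: 1.191.0.0/17


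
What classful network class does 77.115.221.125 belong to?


First octet: 77
Binary: 01001101
0xxxxxxx -> Class A (1-126)
Class A, default mask 255.0.0.0 (/8)


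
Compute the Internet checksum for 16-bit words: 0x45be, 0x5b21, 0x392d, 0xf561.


Sum all words (with carry folding):
+ 0x45be = 0x45be
+ 0x5b21 = 0xa0df
+ 0x392d = 0xda0c
+ 0xf561 = 0xcf6e
One's complement: ~0xcf6e
Checksum = 0x3091


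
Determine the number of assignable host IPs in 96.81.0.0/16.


Host bits = 32 - 16 = 16
Total addresses = 2^16 = 65536
Usable = total - 2 (network and broadcast)
Usable hosts: 65534


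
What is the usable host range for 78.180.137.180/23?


Network: 78.180.136.0
Broadcast: 78.180.137.255
First usable = network + 1
Last usable = broadcast - 1
Range: 78.180.136.1 to 78.180.137.254


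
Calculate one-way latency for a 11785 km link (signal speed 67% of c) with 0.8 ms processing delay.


Speed = 0.67 * 3e5 km/s = 201000 km/s
Propagation delay = 11785 / 201000 = 0.0586 s = 58.6318 ms
Processing delay = 0.8 ms
Total one-way latency = 59.4318 ms


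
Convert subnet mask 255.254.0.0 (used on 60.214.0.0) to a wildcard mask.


Subnet mask: 255.254.0.0
Wildcard = 255.255.255.255 - subnet mask
255 - 255 = 0
255 - 254 = 1
255 - 0 = 255
255 - 0 = 255
Wildcard: 0.1.255.255


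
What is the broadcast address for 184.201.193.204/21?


Network: 184.201.192.0/21
Host bits = 11
Set all host bits to 1:
Broadcast: 184.201.199.255


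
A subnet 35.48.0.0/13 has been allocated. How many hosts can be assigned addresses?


Host bits = 32 - 13 = 19
Total addresses = 2^19 = 524288
Usable = total - 2 (network and broadcast)
Usable hosts: 524286


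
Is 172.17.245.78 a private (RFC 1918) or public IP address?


RFC 1918 private ranges:
  10.0.0.0/8 (10.0.0.0 - 10.255.255.255)
  172.16.0.0/12 (172.16.0.0 - 172.31.255.255)
  192.168.0.0/16 (192.168.0.0 - 192.168.255.255)
Private (in 172.16.0.0/12)


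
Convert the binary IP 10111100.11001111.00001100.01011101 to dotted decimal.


10111100 = 188
11001111 = 207
00001100 = 12
01011101 = 93
IP: 188.207.12.93


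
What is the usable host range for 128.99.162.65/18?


Network: 128.99.128.0
Broadcast: 128.99.191.255
First usable = network + 1
Last usable = broadcast - 1
Range: 128.99.128.1 to 128.99.191.254


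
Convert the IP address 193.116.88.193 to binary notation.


193 = 11000001
116 = 01110100
88 = 01011000
193 = 11000001
Binary: 11000001.01110100.01011000.11000001


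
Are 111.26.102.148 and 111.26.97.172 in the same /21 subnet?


Mask: 255.255.248.0
111.26.102.148 AND mask = 111.26.96.0
111.26.97.172 AND mask = 111.26.96.0
Yes, same subnet (111.26.96.0)


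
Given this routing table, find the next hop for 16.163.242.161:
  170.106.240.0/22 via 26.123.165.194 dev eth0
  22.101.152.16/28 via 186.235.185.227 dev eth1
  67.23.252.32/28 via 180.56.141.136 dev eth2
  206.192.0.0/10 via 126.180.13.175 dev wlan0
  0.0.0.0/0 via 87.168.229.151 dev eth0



Longest prefix match for 16.163.242.161:
  /22 170.106.240.0: no
  /28 22.101.152.16: no
  /28 67.23.252.32: no
  /10 206.192.0.0: no
  /0 0.0.0.0: MATCH
Selected: next-hop 87.168.229.151 via eth0 (matched /0)


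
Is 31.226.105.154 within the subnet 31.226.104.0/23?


Subnet network: 31.226.104.0
Test IP AND mask: 31.226.104.0
Yes, 31.226.105.154 is in 31.226.104.0/23


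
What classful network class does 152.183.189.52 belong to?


First octet: 152
Binary: 10011000
10xxxxxx -> Class B (128-191)
Class B, default mask 255.255.0.0 (/16)


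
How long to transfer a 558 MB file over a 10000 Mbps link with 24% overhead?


Effective throughput = 10000 * (1 - 24/100) = 7600 Mbps
File size in Mb = 558 * 8 = 4464 Mb
Time = 4464 / 7600
Time = 0.5874 seconds


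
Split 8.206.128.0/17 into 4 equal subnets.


New prefix = 17 + 2 = 19
Each subnet has 8192 addresses
  8.206.128.0/19
  8.206.160.0/19
  8.206.192.0/19
  8.206.224.0/19
Subnets: 8.206.128.0/19, 8.206.160.0/19, 8.206.192.0/19, 8.206.224.0/19


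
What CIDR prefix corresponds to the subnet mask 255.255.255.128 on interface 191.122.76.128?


Binary: 11111111.11111111.11111111.10000000
Count leading 1s
Prefix: /25


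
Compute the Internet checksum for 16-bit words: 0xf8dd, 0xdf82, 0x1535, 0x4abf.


Sum all words (with carry folding):
+ 0xf8dd = 0xf8dd
+ 0xdf82 = 0xd860
+ 0x1535 = 0xed95
+ 0x4abf = 0x3855
One's complement: ~0x3855
Checksum = 0xc7aa


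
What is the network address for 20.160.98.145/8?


IP:   00010100.10100000.01100010.10010001
Mask: 11111111.00000000.00000000.00000000
AND operation:
Net:  00010100.00000000.00000000.00000000
Network: 20.0.0.0/8


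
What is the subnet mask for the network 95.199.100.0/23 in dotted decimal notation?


/23 means 23 network bits, 9 host bits
Binary: 11111111111111111111111000000000
Mask: 255.255.254.0


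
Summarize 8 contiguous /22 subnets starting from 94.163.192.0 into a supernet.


Original prefix: /22
Number of subnets: 8 = 2^3
New prefix = 22 - 3 = 19
Supernet: 94.163.192.0/19


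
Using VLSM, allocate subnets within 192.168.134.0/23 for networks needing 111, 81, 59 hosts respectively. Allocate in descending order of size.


111 hosts -> /25 (126 usable): 192.168.134.0/25
81 hosts -> /25 (126 usable): 192.168.134.128/25
59 hosts -> /26 (62 usable): 192.168.135.0/26
Allocation: 192.168.134.0/25 (111 hosts, 126 usable); 192.168.134.128/25 (81 hosts, 126 usable); 192.168.135.0/26 (59 hosts, 62 usable)


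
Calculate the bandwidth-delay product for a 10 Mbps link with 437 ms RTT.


BDP = bandwidth * RTT
= 10 Mbps * 437 ms
= 10 * 1e6 * 437 / 1000 bits
= 4370000 bits
= 546250 bytes
= 533.4473 KB
BDP = 4370000 bits (546250 bytes)


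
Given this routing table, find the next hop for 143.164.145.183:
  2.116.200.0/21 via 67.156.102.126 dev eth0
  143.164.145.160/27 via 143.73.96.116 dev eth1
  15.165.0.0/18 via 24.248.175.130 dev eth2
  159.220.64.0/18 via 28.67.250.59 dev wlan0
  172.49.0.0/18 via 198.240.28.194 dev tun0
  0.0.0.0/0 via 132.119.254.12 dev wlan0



Longest prefix match for 143.164.145.183:
  /21 2.116.200.0: no
  /27 143.164.145.160: MATCH
  /18 15.165.0.0: no
  /18 159.220.64.0: no
  /18 172.49.0.0: no
  /0 0.0.0.0: MATCH
Selected: next-hop 143.73.96.116 via eth1 (matched /27)


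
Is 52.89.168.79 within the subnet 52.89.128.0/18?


Subnet network: 52.89.128.0
Test IP AND mask: 52.89.128.0
Yes, 52.89.168.79 is in 52.89.128.0/18


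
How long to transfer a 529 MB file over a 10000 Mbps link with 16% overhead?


Effective throughput = 10000 * (1 - 16/100) = 8400 Mbps
File size in Mb = 529 * 8 = 4232 Mb
Time = 4232 / 8400
Time = 0.5038 seconds


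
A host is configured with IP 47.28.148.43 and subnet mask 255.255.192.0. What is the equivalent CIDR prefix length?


Binary: 11111111.11111111.11000000.00000000
Count leading 1s
Prefix: /18


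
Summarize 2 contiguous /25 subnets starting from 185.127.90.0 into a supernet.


Original prefix: /25
Number of subnets: 2 = 2^1
New prefix = 25 - 1 = 24
Supernet: 185.127.90.0/24


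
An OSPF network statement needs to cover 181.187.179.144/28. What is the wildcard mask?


Subnet mask: 255.255.255.240
Wildcard = 255.255.255.255 - subnet mask
255 - 255 = 0
255 - 255 = 0
255 - 255 = 0
255 - 240 = 15
Wildcard: 0.0.0.15


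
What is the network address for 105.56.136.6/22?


IP:   01101001.00111000.10001000.00000110
Mask: 11111111.11111111.11111100.00000000
AND operation:
Net:  01101001.00111000.10001000.00000000
Network: 105.56.136.0/22


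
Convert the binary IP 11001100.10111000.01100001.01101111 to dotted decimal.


11001100 = 204
10111000 = 184
01100001 = 97
01101111 = 111
IP: 204.184.97.111


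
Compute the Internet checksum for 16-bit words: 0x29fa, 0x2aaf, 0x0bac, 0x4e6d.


Sum all words (with carry folding):
+ 0x29fa = 0x29fa
+ 0x2aaf = 0x54a9
+ 0x0bac = 0x6055
+ 0x4e6d = 0xaec2
One's complement: ~0xaec2
Checksum = 0x513d


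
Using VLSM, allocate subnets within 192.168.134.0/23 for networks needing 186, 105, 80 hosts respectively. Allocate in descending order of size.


186 hosts -> /24 (254 usable): 192.168.134.0/24
105 hosts -> /25 (126 usable): 192.168.135.0/25
80 hosts -> /25 (126 usable): 192.168.135.128/25
Allocation: 192.168.134.0/24 (186 hosts, 254 usable); 192.168.135.0/25 (105 hosts, 126 usable); 192.168.135.128/25 (80 hosts, 126 usable)


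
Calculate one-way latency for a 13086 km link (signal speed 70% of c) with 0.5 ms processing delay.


Speed = 0.7 * 3e5 km/s = 210000 km/s
Propagation delay = 13086 / 210000 = 0.0623 s = 62.3143 ms
Processing delay = 0.5 ms
Total one-way latency = 62.8143 ms


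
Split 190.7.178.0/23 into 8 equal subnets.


New prefix = 23 + 3 = 26
Each subnet has 64 addresses
  190.7.178.0/26
  190.7.178.64/26
  190.7.178.128/26
  190.7.178.192/26
  190.7.179.0/26
  190.7.179.64/26
  190.7.179.128/26
  190.7.179.192/26
Subnets: 190.7.178.0/26, 190.7.178.64/26, 190.7.178.128/26, 190.7.178.192/26, 190.7.179.0/26, 190.7.179.64/26, 190.7.179.128/26, 190.7.179.192/26


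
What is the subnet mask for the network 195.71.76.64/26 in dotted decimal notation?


/26 means 26 network bits, 6 host bits
Binary: 11111111111111111111111111000000
Mask: 255.255.255.192


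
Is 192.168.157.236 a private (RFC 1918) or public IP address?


RFC 1918 private ranges:
  10.0.0.0/8 (10.0.0.0 - 10.255.255.255)
  172.16.0.0/12 (172.16.0.0 - 172.31.255.255)
  192.168.0.0/16 (192.168.0.0 - 192.168.255.255)
Private (in 192.168.0.0/16)


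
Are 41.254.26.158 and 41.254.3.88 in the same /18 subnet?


Mask: 255.255.192.0
41.254.26.158 AND mask = 41.254.0.0
41.254.3.88 AND mask = 41.254.0.0
Yes, same subnet (41.254.0.0)


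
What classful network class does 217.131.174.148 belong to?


First octet: 217
Binary: 11011001
110xxxxx -> Class C (192-223)
Class C, default mask 255.255.255.0 (/24)


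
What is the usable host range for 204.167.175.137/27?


Network: 204.167.175.128
Broadcast: 204.167.175.159
First usable = network + 1
Last usable = broadcast - 1
Range: 204.167.175.129 to 204.167.175.158


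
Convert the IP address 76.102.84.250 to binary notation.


76 = 01001100
102 = 01100110
84 = 01010100
250 = 11111010
Binary: 01001100.01100110.01010100.11111010


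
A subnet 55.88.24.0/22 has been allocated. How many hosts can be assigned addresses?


Host bits = 32 - 22 = 10
Total addresses = 2^10 = 1024
Usable = total - 2 (network and broadcast)
Usable hosts: 1022


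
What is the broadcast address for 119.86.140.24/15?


Network: 119.86.0.0/15
Host bits = 17
Set all host bits to 1:
Broadcast: 119.87.255.255


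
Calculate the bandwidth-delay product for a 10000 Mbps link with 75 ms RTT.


BDP = bandwidth * RTT
= 10000 Mbps * 75 ms
= 10000 * 1e6 * 75 / 1000 bits
= 750000000 bits
= 93750000 bytes
= 91552.7344 KB
BDP = 750000000 bits (93750000 bytes)


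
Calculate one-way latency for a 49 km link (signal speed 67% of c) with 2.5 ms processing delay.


Speed = 0.67 * 3e5 km/s = 201000 km/s
Propagation delay = 49 / 201000 = 0.0002 s = 0.2438 ms
Processing delay = 2.5 ms
Total one-way latency = 2.7438 ms


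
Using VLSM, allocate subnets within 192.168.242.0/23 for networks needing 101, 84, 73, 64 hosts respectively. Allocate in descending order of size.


101 hosts -> /25 (126 usable): 192.168.242.0/25
84 hosts -> /25 (126 usable): 192.168.242.128/25
73 hosts -> /25 (126 usable): 192.168.243.0/25
64 hosts -> /25 (126 usable): 192.168.243.128/25
Allocation: 192.168.242.0/25 (101 hosts, 126 usable); 192.168.242.128/25 (84 hosts, 126 usable); 192.168.243.0/25 (73 hosts, 126 usable); 192.168.243.128/25 (64 hosts, 126 usable)


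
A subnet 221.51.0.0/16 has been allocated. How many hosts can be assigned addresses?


Host bits = 32 - 16 = 16
Total addresses = 2^16 = 65536
Usable = total - 2 (network and broadcast)
Usable hosts: 65534


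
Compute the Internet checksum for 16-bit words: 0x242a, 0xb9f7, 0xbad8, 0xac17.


Sum all words (with carry folding):
+ 0x242a = 0x242a
+ 0xb9f7 = 0xde21
+ 0xbad8 = 0x98fa
+ 0xac17 = 0x4512
One's complement: ~0x4512
Checksum = 0xbaed


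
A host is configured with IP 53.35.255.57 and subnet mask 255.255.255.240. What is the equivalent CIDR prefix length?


Binary: 11111111.11111111.11111111.11110000
Count leading 1s
Prefix: /28


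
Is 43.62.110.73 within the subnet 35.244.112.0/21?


Subnet network: 35.244.112.0
Test IP AND mask: 43.62.104.0
No, 43.62.110.73 is not in 35.244.112.0/21


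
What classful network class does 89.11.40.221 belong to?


First octet: 89
Binary: 01011001
0xxxxxxx -> Class A (1-126)
Class A, default mask 255.0.0.0 (/8)


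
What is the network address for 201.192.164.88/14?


IP:   11001001.11000000.10100100.01011000
Mask: 11111111.11111100.00000000.00000000
AND operation:
Net:  11001001.11000000.00000000.00000000
Network: 201.192.0.0/14


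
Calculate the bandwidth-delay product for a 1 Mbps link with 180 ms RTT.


BDP = bandwidth * RTT
= 1 Mbps * 180 ms
= 1 * 1e6 * 180 / 1000 bits
= 180000 bits
= 22500 bytes
= 21.9727 KB
BDP = 180000 bits (22500 bytes)


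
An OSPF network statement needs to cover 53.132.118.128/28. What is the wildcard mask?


Subnet mask: 255.255.255.240
Wildcard = 255.255.255.255 - subnet mask
255 - 255 = 0
255 - 255 = 0
255 - 255 = 0
255 - 240 = 15
Wildcard: 0.0.0.15


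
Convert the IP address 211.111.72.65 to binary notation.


211 = 11010011
111 = 01101111
72 = 01001000
65 = 01000001
Binary: 11010011.01101111.01001000.01000001


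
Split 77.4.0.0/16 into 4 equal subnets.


New prefix = 16 + 2 = 18
Each subnet has 16384 addresses
  77.4.0.0/18
  77.4.64.0/18
  77.4.128.0/18
  77.4.192.0/18
Subnets: 77.4.0.0/18, 77.4.64.0/18, 77.4.128.0/18, 77.4.192.0/18


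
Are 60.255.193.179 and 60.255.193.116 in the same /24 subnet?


Mask: 255.255.255.0
60.255.193.179 AND mask = 60.255.193.0
60.255.193.116 AND mask = 60.255.193.0
Yes, same subnet (60.255.193.0)


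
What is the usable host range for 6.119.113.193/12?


Network: 6.112.0.0
Broadcast: 6.127.255.255
First usable = network + 1
Last usable = broadcast - 1
Range: 6.112.0.1 to 6.127.255.254


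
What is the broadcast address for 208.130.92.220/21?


Network: 208.130.88.0/21
Host bits = 11
Set all host bits to 1:
Broadcast: 208.130.95.255


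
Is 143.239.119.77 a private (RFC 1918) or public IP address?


RFC 1918 private ranges:
  10.0.0.0/8 (10.0.0.0 - 10.255.255.255)
  172.16.0.0/12 (172.16.0.0 - 172.31.255.255)
  192.168.0.0/16 (192.168.0.0 - 192.168.255.255)
Public (not in any RFC 1918 range)


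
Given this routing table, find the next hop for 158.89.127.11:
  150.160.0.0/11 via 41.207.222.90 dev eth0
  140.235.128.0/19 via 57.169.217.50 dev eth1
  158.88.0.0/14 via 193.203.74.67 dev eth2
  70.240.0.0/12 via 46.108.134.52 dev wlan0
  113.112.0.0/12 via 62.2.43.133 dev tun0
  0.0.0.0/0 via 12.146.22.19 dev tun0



Longest prefix match for 158.89.127.11:
  /11 150.160.0.0: no
  /19 140.235.128.0: no
  /14 158.88.0.0: MATCH
  /12 70.240.0.0: no
  /12 113.112.0.0: no
  /0 0.0.0.0: MATCH
Selected: next-hop 193.203.74.67 via eth2 (matched /14)


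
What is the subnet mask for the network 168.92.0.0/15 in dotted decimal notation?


/15 means 15 network bits, 17 host bits
Binary: 11111111111111100000000000000000
Mask: 255.254.0.0


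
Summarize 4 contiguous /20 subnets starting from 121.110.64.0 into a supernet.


Original prefix: /20
Number of subnets: 4 = 2^2
New prefix = 20 - 2 = 18
Supernet: 121.110.64.0/18


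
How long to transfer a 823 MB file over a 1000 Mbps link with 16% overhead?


Effective throughput = 1000 * (1 - 16/100) = 840 Mbps
File size in Mb = 823 * 8 = 6584 Mb
Time = 6584 / 840
Time = 7.8381 seconds


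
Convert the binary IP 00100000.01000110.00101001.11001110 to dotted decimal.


00100000 = 32
01000110 = 70
00101001 = 41
11001110 = 206
IP: 32.70.41.206


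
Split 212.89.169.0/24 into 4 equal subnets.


New prefix = 24 + 2 = 26
Each subnet has 64 addresses
  212.89.169.0/26
  212.89.169.64/26
  212.89.169.128/26
  212.89.169.192/26
Subnets: 212.89.169.0/26, 212.89.169.64/26, 212.89.169.128/26, 212.89.169.192/26


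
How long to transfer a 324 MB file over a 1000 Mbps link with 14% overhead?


Effective throughput = 1000 * (1 - 14/100) = 860 Mbps
File size in Mb = 324 * 8 = 2592 Mb
Time = 2592 / 860
Time = 3.014 seconds


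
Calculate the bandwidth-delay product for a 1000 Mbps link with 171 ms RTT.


BDP = bandwidth * RTT
= 1000 Mbps * 171 ms
= 1000 * 1e6 * 171 / 1000 bits
= 171000000 bits
= 21375000 bytes
= 20874.0234 KB
BDP = 171000000 bits (21375000 bytes)


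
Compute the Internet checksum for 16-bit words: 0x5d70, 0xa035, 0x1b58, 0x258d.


Sum all words (with carry folding):
+ 0x5d70 = 0x5d70
+ 0xa035 = 0xfda5
+ 0x1b58 = 0x18fe
+ 0x258d = 0x3e8b
One's complement: ~0x3e8b
Checksum = 0xc174


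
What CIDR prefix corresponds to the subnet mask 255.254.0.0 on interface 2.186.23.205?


Binary: 11111111.11111110.00000000.00000000
Count leading 1s
Prefix: /15


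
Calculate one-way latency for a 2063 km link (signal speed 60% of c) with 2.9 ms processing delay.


Speed = 0.6 * 3e5 km/s = 180000 km/s
Propagation delay = 2063 / 180000 = 0.0115 s = 11.4611 ms
Processing delay = 2.9 ms
Total one-way latency = 14.3611 ms


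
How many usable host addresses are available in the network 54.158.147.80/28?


Host bits = 32 - 28 = 4
Total addresses = 2^4 = 16
Usable = total - 2 (network and broadcast)
Usable hosts: 14


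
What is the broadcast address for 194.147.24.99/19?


Network: 194.147.0.0/19
Host bits = 13
Set all host bits to 1:
Broadcast: 194.147.31.255


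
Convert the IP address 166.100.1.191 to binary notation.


166 = 10100110
100 = 01100100
1 = 00000001
191 = 10111111
Binary: 10100110.01100100.00000001.10111111


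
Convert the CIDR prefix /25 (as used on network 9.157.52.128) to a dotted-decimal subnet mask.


/25 means 25 network bits, 7 host bits
Binary: 11111111111111111111111110000000
Mask: 255.255.255.128


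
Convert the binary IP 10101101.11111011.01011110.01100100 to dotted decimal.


10101101 = 173
11111011 = 251
01011110 = 94
01100100 = 100
IP: 173.251.94.100


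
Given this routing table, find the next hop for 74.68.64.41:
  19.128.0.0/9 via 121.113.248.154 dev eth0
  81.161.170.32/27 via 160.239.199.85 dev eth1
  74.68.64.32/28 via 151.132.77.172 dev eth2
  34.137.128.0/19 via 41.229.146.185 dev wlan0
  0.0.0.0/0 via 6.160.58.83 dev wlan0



Longest prefix match for 74.68.64.41:
  /9 19.128.0.0: no
  /27 81.161.170.32: no
  /28 74.68.64.32: MATCH
  /19 34.137.128.0: no
  /0 0.0.0.0: MATCH
Selected: next-hop 151.132.77.172 via eth2 (matched /28)


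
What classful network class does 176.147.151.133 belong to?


First octet: 176
Binary: 10110000
10xxxxxx -> Class B (128-191)
Class B, default mask 255.255.0.0 (/16)


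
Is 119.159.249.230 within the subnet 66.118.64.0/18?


Subnet network: 66.118.64.0
Test IP AND mask: 119.159.192.0
No, 119.159.249.230 is not in 66.118.64.0/18


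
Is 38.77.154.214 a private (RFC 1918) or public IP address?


RFC 1918 private ranges:
  10.0.0.0/8 (10.0.0.0 - 10.255.255.255)
  172.16.0.0/12 (172.16.0.0 - 172.31.255.255)
  192.168.0.0/16 (192.168.0.0 - 192.168.255.255)
Public (not in any RFC 1918 range)


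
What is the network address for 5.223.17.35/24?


IP:   00000101.11011111.00010001.00100011
Mask: 11111111.11111111.11111111.00000000
AND operation:
Net:  00000101.11011111.00010001.00000000
Network: 5.223.17.0/24


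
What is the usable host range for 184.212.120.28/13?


Network: 184.208.0.0
Broadcast: 184.215.255.255
First usable = network + 1
Last usable = broadcast - 1
Range: 184.208.0.1 to 184.215.255.254


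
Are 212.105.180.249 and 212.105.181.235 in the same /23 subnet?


Mask: 255.255.254.0
212.105.180.249 AND mask = 212.105.180.0
212.105.181.235 AND mask = 212.105.180.0
Yes, same subnet (212.105.180.0)


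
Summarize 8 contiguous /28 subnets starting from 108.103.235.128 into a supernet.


Original prefix: /28
Number of subnets: 8 = 2^3
New prefix = 28 - 3 = 25
Supernet: 108.103.235.128/25


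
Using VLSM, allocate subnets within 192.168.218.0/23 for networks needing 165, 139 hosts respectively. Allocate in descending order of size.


165 hosts -> /24 (254 usable): 192.168.218.0/24
139 hosts -> /24 (254 usable): 192.168.219.0/24
Allocation: 192.168.218.0/24 (165 hosts, 254 usable); 192.168.219.0/24 (139 hosts, 254 usable)


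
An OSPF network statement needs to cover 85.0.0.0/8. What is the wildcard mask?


Subnet mask: 255.0.0.0
Wildcard = 255.255.255.255 - subnet mask
255 - 255 = 0
255 - 0 = 255
255 - 0 = 255
255 - 0 = 255
Wildcard: 0.255.255.255


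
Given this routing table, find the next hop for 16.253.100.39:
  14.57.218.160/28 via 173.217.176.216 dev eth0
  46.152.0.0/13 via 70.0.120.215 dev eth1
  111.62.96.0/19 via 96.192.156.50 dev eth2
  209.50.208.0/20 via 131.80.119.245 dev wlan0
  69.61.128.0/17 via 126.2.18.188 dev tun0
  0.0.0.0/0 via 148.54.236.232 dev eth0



Longest prefix match for 16.253.100.39:
  /28 14.57.218.160: no
  /13 46.152.0.0: no
  /19 111.62.96.0: no
  /20 209.50.208.0: no
  /17 69.61.128.0: no
  /0 0.0.0.0: MATCH
Selected: next-hop 148.54.236.232 via eth0 (matched /0)


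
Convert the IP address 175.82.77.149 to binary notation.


175 = 10101111
82 = 01010010
77 = 01001101
149 = 10010101
Binary: 10101111.01010010.01001101.10010101


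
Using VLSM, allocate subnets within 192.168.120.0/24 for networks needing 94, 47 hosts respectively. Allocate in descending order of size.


94 hosts -> /25 (126 usable): 192.168.120.0/25
47 hosts -> /26 (62 usable): 192.168.120.128/26
Allocation: 192.168.120.0/25 (94 hosts, 126 usable); 192.168.120.128/26 (47 hosts, 62 usable)


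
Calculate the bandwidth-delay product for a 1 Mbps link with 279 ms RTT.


BDP = bandwidth * RTT
= 1 Mbps * 279 ms
= 1 * 1e6 * 279 / 1000 bits
= 279000 bits
= 34875 bytes
= 34.0576 KB
BDP = 279000 bits (34875 bytes)


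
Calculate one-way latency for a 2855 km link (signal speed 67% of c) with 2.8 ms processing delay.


Speed = 0.67 * 3e5 km/s = 201000 km/s
Propagation delay = 2855 / 201000 = 0.0142 s = 14.204 ms
Processing delay = 2.8 ms
Total one-way latency = 17.004 ms


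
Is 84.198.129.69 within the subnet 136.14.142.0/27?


Subnet network: 136.14.142.0
Test IP AND mask: 84.198.129.64
No, 84.198.129.69 is not in 136.14.142.0/27


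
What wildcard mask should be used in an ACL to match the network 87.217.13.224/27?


Subnet mask: 255.255.255.224
Wildcard = 255.255.255.255 - subnet mask
255 - 255 = 0
255 - 255 = 0
255 - 255 = 0
255 - 224 = 31
Wildcard: 0.0.0.31


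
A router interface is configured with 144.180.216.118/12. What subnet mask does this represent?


/12 means 12 network bits, 20 host bits
Binary: 11111111111100000000000000000000
Mask: 255.240.0.0


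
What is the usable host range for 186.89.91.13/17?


Network: 186.89.0.0
Broadcast: 186.89.127.255
First usable = network + 1
Last usable = broadcast - 1
Range: 186.89.0.1 to 186.89.127.254


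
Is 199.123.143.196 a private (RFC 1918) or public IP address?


RFC 1918 private ranges:
  10.0.0.0/8 (10.0.0.0 - 10.255.255.255)
  172.16.0.0/12 (172.16.0.0 - 172.31.255.255)
  192.168.0.0/16 (192.168.0.0 - 192.168.255.255)
Public (not in any RFC 1918 range)


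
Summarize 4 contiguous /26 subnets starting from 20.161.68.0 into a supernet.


Original prefix: /26
Number of subnets: 4 = 2^2
New prefix = 26 - 2 = 24
Supernet: 20.161.68.0/24


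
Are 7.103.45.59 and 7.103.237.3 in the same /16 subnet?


Mask: 255.255.0.0
7.103.45.59 AND mask = 7.103.0.0
7.103.237.3 AND mask = 7.103.0.0
Yes, same subnet (7.103.0.0)


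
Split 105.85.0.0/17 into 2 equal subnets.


New prefix = 17 + 1 = 18
Each subnet has 16384 addresses
  105.85.0.0/18
  105.85.64.0/18
Subnets: 105.85.0.0/18, 105.85.64.0/18


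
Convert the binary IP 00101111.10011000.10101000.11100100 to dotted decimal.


00101111 = 47
10011000 = 152
10101000 = 168
11100100 = 228
IP: 47.152.168.228


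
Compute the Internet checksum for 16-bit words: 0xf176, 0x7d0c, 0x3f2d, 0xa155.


Sum all words (with carry folding):
+ 0xf176 = 0xf176
+ 0x7d0c = 0x6e83
+ 0x3f2d = 0xadb0
+ 0xa155 = 0x4f06
One's complement: ~0x4f06
Checksum = 0xb0f9


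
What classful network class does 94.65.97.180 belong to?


First octet: 94
Binary: 01011110
0xxxxxxx -> Class A (1-126)
Class A, default mask 255.0.0.0 (/8)


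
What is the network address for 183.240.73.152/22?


IP:   10110111.11110000.01001001.10011000
Mask: 11111111.11111111.11111100.00000000
AND operation:
Net:  10110111.11110000.01001000.00000000
Network: 183.240.72.0/22


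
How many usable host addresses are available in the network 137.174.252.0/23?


Host bits = 32 - 23 = 9
Total addresses = 2^9 = 512
Usable = total - 2 (network and broadcast)
Usable hosts: 510


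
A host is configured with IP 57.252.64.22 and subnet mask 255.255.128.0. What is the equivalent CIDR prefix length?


Binary: 11111111.11111111.10000000.00000000
Count leading 1s
Prefix: /17


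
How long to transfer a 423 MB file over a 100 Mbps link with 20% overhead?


Effective throughput = 100 * (1 - 20/100) = 80 Mbps
File size in Mb = 423 * 8 = 3384 Mb
Time = 3384 / 80
Time = 42.3 seconds


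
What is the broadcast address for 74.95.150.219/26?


Network: 74.95.150.192/26
Host bits = 6
Set all host bits to 1:
Broadcast: 74.95.150.255


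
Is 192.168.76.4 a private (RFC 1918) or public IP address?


RFC 1918 private ranges:
  10.0.0.0/8 (10.0.0.0 - 10.255.255.255)
  172.16.0.0/12 (172.16.0.0 - 172.31.255.255)
  192.168.0.0/16 (192.168.0.0 - 192.168.255.255)
Private (in 192.168.0.0/16)


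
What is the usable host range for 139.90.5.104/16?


Network: 139.90.0.0
Broadcast: 139.90.255.255
First usable = network + 1
Last usable = broadcast - 1
Range: 139.90.0.1 to 139.90.255.254


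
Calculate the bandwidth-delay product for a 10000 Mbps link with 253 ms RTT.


BDP = bandwidth * RTT
= 10000 Mbps * 253 ms
= 10000 * 1e6 * 253 / 1000 bits
= 2530000000 bits
= 316250000 bytes
= 308837.8906 KB
BDP = 2530000000 bits (316250000 bytes)


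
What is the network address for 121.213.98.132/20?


IP:   01111001.11010101.01100010.10000100
Mask: 11111111.11111111.11110000.00000000
AND operation:
Net:  01111001.11010101.01100000.00000000
Network: 121.213.96.0/20


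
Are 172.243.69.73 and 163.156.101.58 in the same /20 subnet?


Mask: 255.255.240.0
172.243.69.73 AND mask = 172.243.64.0
163.156.101.58 AND mask = 163.156.96.0
No, different subnets (172.243.64.0 vs 163.156.96.0)


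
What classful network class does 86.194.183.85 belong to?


First octet: 86
Binary: 01010110
0xxxxxxx -> Class A (1-126)
Class A, default mask 255.0.0.0 (/8)


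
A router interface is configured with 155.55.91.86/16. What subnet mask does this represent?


/16 means 16 network bits, 16 host bits
Binary: 11111111111111110000000000000000
Mask: 255.255.0.0
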